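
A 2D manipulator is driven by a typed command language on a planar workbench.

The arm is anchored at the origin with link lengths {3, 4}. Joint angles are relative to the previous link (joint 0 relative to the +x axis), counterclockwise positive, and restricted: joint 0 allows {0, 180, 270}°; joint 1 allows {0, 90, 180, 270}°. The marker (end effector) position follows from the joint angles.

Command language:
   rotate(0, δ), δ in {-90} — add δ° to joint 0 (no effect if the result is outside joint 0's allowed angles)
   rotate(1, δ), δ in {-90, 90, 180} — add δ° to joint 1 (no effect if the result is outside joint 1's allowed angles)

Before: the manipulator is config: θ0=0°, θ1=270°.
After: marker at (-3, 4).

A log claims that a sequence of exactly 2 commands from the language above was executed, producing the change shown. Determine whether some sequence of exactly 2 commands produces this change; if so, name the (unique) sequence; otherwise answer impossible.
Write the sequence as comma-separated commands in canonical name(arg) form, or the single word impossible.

rotate(0, -90), rotate(0, -90)

initial: config: θ0=0°, θ1=270°
[1] after rotate(0, -90): config: θ0=270°, θ1=270°
[2] after rotate(0, -90): config: θ0=180°, θ1=270°
no other 2-command option fits: unique.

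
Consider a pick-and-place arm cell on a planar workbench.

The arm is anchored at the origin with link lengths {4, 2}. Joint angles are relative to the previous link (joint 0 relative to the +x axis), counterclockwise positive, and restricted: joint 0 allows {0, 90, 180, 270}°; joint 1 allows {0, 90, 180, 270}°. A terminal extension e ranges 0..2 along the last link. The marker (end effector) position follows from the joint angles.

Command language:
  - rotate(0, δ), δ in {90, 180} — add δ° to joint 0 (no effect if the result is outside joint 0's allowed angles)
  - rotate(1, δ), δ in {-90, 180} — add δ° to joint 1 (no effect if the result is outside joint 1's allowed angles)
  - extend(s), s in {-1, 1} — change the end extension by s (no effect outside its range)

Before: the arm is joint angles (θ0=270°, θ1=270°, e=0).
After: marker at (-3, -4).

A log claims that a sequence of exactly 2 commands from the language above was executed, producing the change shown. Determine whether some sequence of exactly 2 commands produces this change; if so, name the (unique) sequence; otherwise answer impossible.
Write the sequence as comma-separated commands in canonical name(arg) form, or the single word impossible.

key: order matters: swapping extend(-1) and extend(1) lands elsewhere
initial: joint angles (θ0=270°, θ1=270°, e=0)
step 1 (extend(-1)): joint angles (θ0=270°, θ1=270°, e=0)
step 2 (extend(1)): joint angles (θ0=270°, θ1=270°, e=1)
uniquely the one of 36 2-step routes that fits.

extend(-1), extend(1)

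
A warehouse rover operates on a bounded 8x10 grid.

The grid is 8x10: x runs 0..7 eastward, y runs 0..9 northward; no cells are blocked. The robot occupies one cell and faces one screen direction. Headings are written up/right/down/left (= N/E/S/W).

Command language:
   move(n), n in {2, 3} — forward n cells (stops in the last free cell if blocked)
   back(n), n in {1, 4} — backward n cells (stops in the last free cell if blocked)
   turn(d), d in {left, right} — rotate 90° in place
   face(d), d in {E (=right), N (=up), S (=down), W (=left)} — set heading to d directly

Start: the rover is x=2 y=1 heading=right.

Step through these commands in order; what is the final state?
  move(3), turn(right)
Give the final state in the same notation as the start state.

begin: x=2 y=1 heading=right
step 1 (move(3)): x=5 y=1 heading=right
step 2 (turn(right)): x=5 y=1 heading=down

x=5 y=1 heading=down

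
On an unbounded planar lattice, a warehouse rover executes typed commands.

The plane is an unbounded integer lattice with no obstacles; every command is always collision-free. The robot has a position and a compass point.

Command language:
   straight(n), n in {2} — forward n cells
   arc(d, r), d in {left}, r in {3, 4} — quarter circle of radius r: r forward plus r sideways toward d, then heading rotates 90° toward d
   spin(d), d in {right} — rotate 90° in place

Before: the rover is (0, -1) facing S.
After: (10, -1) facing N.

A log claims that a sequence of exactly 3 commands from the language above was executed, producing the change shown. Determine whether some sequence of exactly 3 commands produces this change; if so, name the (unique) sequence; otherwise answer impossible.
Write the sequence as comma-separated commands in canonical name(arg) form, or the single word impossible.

key: position moved to (10,-1) AND the heading swung to N — translation plus rotation needed
start: (0, -1) facing S
t=1 arc(left, 4) ⇒ (4, -5) facing E
t=2 straight(2) ⇒ (6, -5) facing E
t=3 arc(left, 4) ⇒ (10, -1) facing N
no rival 3-sequence matches.

arc(left, 4), straight(2), arc(left, 4)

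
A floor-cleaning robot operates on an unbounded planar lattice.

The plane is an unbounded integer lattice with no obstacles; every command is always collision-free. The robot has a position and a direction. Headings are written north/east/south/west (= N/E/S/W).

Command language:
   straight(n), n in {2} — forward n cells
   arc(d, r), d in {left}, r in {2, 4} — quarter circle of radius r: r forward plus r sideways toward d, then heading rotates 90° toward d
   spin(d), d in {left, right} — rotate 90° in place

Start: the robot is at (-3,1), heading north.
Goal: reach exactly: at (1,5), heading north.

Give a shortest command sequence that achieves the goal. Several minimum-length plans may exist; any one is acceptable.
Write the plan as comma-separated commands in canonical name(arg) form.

spin(right), arc(left, 4)

from: at (-3,1), heading north
step 1 (spin(right)): at (-3,1), heading east
step 2 (arc(left, 4)): at (1,5), heading north
nothing shorter than 2 reaches the goal.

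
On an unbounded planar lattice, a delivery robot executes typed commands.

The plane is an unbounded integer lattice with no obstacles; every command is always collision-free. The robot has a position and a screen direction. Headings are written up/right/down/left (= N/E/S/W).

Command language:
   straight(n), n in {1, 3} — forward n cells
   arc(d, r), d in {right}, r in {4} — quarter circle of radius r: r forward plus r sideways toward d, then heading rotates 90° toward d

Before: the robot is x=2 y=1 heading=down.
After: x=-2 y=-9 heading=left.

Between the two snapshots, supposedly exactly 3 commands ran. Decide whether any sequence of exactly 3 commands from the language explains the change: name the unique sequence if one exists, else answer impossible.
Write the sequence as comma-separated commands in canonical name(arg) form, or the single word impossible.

key: cell and facing (now W) both changed — the 3 commands mix motion and turning
from: x=2 y=1 heading=down
t=1 straight(3) ⇒ x=2 y=-2 heading=down
t=2 straight(3) ⇒ x=2 y=-5 heading=down
t=3 arc(right, 4) ⇒ x=-2 y=-9 heading=left
all 27 alternatives checked — unique.

straight(3), straight(3), arc(right, 4)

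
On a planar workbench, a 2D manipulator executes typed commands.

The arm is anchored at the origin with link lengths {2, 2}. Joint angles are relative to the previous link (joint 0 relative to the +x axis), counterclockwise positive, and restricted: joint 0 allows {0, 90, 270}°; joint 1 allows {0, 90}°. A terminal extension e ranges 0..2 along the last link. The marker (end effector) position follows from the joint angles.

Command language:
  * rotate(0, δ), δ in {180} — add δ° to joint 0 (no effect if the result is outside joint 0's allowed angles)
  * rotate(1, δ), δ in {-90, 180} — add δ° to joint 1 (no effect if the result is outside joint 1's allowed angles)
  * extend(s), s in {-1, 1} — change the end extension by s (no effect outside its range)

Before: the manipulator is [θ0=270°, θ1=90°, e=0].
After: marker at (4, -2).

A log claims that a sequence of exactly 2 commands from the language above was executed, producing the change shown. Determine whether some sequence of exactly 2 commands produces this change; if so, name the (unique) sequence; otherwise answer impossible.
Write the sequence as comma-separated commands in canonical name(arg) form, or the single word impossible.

initial: [θ0=270°, θ1=90°, e=0]
1. extend(1) → [θ0=270°, θ1=90°, e=1]
2. extend(1) → [θ0=270°, θ1=90°, e=2]
no rival 2-sequence matches.

extend(1), extend(1)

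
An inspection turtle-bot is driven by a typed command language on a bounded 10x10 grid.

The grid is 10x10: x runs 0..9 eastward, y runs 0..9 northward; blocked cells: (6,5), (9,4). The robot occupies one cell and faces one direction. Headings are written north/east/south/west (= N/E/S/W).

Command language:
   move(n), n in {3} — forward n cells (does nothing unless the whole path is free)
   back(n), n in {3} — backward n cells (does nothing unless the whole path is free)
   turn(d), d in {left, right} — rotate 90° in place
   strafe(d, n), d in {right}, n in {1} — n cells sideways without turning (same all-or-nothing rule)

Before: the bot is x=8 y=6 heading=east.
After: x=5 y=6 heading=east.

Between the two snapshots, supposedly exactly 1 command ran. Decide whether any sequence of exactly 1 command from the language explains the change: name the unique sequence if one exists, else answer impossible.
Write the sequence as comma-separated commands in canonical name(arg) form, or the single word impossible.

key: still facing E — the one step turns nothing
start: x=8 y=6 heading=east
[1] after back(3): x=5 y=6 heading=east
uniquely the one of 5 1-step routes that fits.

back(3)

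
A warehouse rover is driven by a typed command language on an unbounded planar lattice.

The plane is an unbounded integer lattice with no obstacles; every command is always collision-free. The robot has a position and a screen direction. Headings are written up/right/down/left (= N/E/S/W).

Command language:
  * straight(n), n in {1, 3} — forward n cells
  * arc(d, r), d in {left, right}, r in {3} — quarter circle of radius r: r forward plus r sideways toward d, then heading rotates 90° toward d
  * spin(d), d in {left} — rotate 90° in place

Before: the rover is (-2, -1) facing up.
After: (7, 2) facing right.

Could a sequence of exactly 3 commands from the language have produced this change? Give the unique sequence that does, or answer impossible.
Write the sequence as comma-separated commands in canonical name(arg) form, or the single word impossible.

key: cell and facing (now E) both changed — the 3 commands mix motion and turning
initial: (-2, -1) facing up
1. arc(right, 3) → (1, 2) facing right
2. straight(3) → (4, 2) facing right
3. straight(3) → (7, 2) facing right
all 125 alternatives checked — unique.

arc(right, 3), straight(3), straight(3)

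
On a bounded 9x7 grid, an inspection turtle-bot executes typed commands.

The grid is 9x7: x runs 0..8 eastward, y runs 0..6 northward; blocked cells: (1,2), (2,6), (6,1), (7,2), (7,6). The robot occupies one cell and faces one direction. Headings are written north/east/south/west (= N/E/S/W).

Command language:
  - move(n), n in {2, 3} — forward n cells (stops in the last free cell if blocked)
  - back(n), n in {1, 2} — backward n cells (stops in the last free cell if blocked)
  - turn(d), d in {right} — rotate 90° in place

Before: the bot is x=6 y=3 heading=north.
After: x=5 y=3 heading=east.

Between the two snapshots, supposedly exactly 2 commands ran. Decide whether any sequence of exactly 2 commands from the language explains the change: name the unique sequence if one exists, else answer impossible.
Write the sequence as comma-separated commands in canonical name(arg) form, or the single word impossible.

turn(right), back(1)

key: order matters: swapping turn(right) and back(1) lands elsewhere
begin: x=6 y=3 heading=north
[1] after turn(right): x=6 y=3 heading=east
[2] after back(1): x=5 y=3 heading=east
no rival 2-sequence matches.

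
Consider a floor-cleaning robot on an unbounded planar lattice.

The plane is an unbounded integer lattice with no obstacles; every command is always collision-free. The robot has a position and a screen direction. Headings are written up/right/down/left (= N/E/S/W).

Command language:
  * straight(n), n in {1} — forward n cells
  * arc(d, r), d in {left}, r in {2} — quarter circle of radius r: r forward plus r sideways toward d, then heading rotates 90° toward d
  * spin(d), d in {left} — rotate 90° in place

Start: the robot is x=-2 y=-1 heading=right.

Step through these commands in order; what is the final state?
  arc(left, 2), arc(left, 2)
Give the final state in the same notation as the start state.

x=-2 y=3 heading=left

from: x=-2 y=-1 heading=right
step 1 (arc(left, 2)): x=0 y=1 heading=up
step 2 (arc(left, 2)): x=-2 y=3 heading=left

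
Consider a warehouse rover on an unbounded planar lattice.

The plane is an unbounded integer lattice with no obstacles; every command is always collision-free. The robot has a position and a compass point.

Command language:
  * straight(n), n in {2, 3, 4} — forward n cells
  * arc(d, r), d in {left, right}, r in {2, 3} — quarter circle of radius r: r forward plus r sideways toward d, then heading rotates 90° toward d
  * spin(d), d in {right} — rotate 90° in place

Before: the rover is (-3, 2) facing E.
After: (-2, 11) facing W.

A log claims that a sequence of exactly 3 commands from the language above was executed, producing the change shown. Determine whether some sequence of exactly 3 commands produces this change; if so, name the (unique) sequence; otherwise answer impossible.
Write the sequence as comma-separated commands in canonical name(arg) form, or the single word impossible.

key: running arc(left, 2) before arc(left, 3) would end elsewhere — order is forced
t0: (-3, 2) facing E
t=1 arc(left, 3) ⇒ (0, 5) facing N
t=2 straight(4) ⇒ (0, 9) facing N
t=3 arc(left, 2) ⇒ (-2, 11) facing W
no other 3-command option fits: unique.

arc(left, 3), straight(4), arc(left, 2)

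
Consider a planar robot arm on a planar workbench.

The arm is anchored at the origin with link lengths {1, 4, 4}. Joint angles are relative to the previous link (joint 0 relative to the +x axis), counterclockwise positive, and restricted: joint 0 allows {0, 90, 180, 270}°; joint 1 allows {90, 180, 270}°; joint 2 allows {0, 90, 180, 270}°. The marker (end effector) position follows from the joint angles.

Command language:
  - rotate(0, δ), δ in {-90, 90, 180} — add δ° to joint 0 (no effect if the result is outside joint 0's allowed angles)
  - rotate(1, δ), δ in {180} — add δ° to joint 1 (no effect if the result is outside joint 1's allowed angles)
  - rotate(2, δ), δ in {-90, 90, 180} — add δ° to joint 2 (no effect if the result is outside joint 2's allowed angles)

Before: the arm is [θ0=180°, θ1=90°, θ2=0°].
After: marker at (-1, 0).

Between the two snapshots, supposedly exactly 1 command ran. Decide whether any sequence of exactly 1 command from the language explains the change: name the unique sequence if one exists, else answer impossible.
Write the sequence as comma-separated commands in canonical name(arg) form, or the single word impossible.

from: [θ0=180°, θ1=90°, θ2=0°]
t=1 rotate(2, 180) ⇒ [θ0=180°, θ1=90°, θ2=180°]
no other 1-command option fits: unique.

rotate(2, 180)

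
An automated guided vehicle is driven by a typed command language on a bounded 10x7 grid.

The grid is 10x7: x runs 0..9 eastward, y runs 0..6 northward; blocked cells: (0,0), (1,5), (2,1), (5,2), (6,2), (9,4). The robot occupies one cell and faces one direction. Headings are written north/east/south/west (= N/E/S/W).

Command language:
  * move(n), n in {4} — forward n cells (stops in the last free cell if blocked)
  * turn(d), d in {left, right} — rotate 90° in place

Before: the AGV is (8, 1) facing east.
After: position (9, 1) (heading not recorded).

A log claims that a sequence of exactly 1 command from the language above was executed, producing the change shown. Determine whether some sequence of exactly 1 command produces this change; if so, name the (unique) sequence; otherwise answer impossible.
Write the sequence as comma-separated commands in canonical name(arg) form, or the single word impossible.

key: move(4) runs into the grid edge before its full distance
from: (8, 1) facing east
[1] after move(4): (9, 1) facing east
no rival 1-sequence matches.

move(4)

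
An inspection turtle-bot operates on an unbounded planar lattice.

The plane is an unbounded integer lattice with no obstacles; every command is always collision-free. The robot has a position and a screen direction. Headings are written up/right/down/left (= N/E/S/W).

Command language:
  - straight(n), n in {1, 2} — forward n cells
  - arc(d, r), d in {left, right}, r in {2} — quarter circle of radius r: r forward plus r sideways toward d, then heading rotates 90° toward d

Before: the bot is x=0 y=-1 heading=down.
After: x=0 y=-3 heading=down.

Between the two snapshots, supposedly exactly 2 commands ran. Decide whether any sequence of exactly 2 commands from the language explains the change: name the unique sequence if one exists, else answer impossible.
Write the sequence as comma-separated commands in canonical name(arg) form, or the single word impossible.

key: still facing S at the end — nothing in the sequence rotates
start: x=0 y=-1 heading=down
[1] after straight(1): x=0 y=-2 heading=down
[2] after straight(1): x=0 y=-3 heading=down
no rival 2-sequence matches.

straight(1), straight(1)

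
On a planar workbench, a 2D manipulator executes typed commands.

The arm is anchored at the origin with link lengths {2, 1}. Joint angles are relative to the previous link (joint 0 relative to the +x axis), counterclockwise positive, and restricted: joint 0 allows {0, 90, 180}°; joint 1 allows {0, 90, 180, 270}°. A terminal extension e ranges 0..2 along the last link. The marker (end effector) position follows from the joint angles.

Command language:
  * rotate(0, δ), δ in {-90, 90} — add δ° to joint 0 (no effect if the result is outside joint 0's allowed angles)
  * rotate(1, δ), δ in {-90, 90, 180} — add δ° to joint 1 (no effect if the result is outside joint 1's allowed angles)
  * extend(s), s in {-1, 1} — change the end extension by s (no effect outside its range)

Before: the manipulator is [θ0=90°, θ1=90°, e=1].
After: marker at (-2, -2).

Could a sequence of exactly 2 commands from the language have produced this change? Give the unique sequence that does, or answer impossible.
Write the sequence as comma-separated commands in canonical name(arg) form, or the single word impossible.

from: [θ0=90°, θ1=90°, e=1]
t=1 rotate(0, 90) ⇒ [θ0=180°, θ1=90°, e=1]
t=2 rotate(0, 90) ⇒ [θ0=180°, θ1=90°, e=1]
no other 2-command option fits: unique.

rotate(0, 90), rotate(0, 90)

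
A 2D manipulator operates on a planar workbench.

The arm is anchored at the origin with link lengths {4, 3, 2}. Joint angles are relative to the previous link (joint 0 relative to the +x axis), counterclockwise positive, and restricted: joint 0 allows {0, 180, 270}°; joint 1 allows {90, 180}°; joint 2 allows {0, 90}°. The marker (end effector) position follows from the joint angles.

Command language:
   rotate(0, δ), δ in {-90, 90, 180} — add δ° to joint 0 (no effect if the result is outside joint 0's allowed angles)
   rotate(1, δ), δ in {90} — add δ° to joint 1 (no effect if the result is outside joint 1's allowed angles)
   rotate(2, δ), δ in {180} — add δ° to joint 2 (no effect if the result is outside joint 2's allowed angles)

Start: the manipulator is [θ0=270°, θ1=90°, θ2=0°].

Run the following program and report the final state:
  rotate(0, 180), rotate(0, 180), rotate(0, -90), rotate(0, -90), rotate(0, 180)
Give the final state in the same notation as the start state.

[θ0=0°, θ1=90°, θ2=0°]

start: [θ0=270°, θ1=90°, θ2=0°]
[1] after rotate(0, 180): [θ0=270°, θ1=90°, θ2=0°]
[2] after rotate(0, 180): [θ0=270°, θ1=90°, θ2=0°]
[3] after rotate(0, -90): [θ0=180°, θ1=90°, θ2=0°]
[4] after rotate(0, -90): [θ0=180°, θ1=90°, θ2=0°]
[5] after rotate(0, 180): [θ0=0°, θ1=90°, θ2=0°]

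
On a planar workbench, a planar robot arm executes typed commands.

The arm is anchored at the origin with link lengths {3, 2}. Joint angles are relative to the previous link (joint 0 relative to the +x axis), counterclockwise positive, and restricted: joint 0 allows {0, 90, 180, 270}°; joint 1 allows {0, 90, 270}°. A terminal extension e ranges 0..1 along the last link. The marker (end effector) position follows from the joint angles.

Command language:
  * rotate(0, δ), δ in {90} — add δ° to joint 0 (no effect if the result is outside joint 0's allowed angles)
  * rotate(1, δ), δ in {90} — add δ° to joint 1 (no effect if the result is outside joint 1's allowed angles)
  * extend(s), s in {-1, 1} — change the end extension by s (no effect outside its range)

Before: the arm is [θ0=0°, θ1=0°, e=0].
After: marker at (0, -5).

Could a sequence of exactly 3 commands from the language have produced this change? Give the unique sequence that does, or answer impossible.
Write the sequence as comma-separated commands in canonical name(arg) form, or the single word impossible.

start: [θ0=0°, θ1=0°, e=0]
t=1 rotate(0, 90) ⇒ [θ0=90°, θ1=0°, e=0]
t=2 rotate(0, 90) ⇒ [θ0=180°, θ1=0°, e=0]
t=3 rotate(0, 90) ⇒ [θ0=270°, θ1=0°, e=0]
no other 3-command option fits: unique.

rotate(0, 90), rotate(0, 90), rotate(0, 90)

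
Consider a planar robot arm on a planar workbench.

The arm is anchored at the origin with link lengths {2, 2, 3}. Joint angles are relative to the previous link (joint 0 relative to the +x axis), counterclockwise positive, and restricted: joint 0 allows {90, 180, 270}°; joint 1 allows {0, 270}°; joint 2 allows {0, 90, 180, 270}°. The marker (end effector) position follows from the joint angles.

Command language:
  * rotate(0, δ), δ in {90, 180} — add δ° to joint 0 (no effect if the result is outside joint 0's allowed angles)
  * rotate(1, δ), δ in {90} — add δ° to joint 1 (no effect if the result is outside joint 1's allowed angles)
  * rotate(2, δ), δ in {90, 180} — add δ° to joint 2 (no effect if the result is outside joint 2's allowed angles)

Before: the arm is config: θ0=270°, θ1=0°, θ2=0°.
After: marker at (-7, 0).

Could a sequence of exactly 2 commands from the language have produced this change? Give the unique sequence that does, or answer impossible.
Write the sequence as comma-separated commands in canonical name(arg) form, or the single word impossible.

key: running rotate(0, 90) before rotate(0, 180) would end elsewhere — order is forced
from: config: θ0=270°, θ1=0°, θ2=0°
[1] after rotate(0, 180): config: θ0=90°, θ1=0°, θ2=0°
[2] after rotate(0, 90): config: θ0=180°, θ1=0°, θ2=0°
all 25 alternatives checked — unique.

rotate(0, 180), rotate(0, 90)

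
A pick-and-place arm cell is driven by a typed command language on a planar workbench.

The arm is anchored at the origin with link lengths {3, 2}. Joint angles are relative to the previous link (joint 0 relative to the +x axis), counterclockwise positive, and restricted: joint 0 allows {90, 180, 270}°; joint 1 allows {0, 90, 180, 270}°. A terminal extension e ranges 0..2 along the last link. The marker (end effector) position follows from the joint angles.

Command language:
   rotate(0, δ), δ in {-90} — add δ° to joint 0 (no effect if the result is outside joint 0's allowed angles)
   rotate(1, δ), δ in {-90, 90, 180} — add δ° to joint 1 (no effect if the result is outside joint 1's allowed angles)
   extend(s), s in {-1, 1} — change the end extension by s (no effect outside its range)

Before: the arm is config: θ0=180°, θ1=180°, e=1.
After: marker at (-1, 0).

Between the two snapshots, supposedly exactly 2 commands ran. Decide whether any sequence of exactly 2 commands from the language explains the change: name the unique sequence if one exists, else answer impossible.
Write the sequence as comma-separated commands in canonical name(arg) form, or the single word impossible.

extend(-1), extend(-1)

from: config: θ0=180°, θ1=180°, e=1
step 1 (extend(-1)): config: θ0=180°, θ1=180°, e=0
step 2 (extend(-1)): config: θ0=180°, θ1=180°, e=0
no other 2-command option fits: unique.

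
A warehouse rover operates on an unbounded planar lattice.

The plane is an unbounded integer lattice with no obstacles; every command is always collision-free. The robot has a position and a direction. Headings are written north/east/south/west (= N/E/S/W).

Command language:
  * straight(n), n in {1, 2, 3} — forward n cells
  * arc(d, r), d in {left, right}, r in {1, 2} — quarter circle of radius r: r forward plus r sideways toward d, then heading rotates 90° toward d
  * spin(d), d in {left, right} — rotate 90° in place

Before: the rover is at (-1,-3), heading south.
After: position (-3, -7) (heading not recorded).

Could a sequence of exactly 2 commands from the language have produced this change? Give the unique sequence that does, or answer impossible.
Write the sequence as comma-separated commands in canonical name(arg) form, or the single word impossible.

straight(2), arc(right, 2)

key: running arc(right, 2) before straight(2) would end elsewhere — order is forced
from: at (-1,-3), heading south
1. straight(2) → at (-1,-5), heading south
2. arc(right, 2) → at (-3,-7), heading west
no other 2-command option fits: unique.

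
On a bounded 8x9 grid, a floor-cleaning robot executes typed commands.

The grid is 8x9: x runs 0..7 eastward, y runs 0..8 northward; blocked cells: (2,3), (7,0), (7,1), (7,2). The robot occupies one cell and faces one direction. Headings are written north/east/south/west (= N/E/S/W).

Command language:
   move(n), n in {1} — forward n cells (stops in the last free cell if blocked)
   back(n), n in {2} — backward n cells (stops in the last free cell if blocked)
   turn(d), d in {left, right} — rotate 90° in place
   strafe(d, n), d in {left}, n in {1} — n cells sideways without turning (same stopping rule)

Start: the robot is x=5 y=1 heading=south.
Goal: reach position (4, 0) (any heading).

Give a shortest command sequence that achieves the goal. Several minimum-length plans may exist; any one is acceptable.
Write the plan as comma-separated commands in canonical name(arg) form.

t0: x=5 y=1 heading=south
t=1 move(1) ⇒ x=5 y=0 heading=south
t=2 turn(right) ⇒ x=5 y=0 heading=west
t=3 move(1) ⇒ x=4 y=0 heading=west
minimal: 3 command(s), checked below 3.

move(1), turn(right), move(1)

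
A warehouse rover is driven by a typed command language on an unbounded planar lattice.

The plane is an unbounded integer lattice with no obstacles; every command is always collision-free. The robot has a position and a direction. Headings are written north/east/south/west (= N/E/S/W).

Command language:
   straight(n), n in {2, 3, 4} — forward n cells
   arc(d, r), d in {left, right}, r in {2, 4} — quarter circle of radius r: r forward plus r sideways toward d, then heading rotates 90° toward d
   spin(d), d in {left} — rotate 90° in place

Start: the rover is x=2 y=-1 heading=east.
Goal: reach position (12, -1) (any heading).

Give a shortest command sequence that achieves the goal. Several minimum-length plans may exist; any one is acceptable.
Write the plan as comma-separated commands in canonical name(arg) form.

straight(2), straight(4), straight(4)

begin: x=2 y=-1 heading=east
[1] after straight(2): x=4 y=-1 heading=east
[2] after straight(4): x=8 y=-1 heading=east
[3] after straight(4): x=12 y=-1 heading=east
minimal: 3 command(s), checked below 3.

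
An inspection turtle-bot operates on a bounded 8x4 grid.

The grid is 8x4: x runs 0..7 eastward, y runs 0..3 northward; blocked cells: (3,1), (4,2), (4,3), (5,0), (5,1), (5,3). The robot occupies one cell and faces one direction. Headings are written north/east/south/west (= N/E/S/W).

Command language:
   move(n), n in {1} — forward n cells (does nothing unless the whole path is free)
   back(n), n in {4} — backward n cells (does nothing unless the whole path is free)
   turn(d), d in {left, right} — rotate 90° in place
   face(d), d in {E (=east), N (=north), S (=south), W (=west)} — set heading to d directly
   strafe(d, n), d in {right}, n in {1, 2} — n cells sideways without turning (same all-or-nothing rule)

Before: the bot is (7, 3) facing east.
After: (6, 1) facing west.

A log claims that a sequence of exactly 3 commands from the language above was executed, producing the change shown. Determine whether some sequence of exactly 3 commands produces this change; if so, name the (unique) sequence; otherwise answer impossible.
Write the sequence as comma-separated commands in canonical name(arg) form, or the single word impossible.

key: position moved to (6,1) AND the heading swung to W — translation plus rotation needed
from: (7, 3) facing east
t=1 strafe(right, 2) ⇒ (7, 1) facing east
t=2 face(W) ⇒ (7, 1) facing west
t=3 move(1) ⇒ (6, 1) facing west
no rival 3-sequence matches.

strafe(right, 2), face(W), move(1)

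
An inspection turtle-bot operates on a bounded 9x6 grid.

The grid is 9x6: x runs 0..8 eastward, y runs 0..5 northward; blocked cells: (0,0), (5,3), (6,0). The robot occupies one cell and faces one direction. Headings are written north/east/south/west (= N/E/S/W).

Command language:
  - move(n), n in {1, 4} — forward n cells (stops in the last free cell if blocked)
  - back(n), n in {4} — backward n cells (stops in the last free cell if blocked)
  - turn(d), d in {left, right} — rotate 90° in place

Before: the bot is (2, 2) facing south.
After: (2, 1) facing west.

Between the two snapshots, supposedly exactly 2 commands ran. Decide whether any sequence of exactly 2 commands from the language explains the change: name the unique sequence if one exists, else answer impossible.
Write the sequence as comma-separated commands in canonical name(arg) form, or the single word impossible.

key: cell and facing (now W) both changed — the 2 commands mix motion and turning
from: (2, 2) facing south
t=1 move(1) ⇒ (2, 1) facing south
t=2 turn(right) ⇒ (2, 1) facing west
no rival 2-sequence matches.

move(1), turn(right)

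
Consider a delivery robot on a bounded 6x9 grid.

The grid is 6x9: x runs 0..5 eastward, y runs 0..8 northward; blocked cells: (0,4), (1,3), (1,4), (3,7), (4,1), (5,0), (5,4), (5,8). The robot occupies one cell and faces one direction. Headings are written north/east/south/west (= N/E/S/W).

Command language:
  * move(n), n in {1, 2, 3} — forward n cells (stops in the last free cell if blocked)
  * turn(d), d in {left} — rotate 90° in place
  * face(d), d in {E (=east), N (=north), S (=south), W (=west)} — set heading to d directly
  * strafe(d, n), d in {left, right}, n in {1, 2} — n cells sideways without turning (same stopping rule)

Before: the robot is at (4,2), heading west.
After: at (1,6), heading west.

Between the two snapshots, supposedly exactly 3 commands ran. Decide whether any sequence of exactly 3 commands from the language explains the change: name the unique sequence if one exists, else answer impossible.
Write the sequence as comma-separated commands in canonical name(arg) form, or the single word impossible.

key: still facing W at the end — nothing in the sequence rotates
from: at (4,2), heading west
step 1 (strafe(right, 2)): at (4,4), heading west
step 2 (strafe(right, 2)): at (4,6), heading west
step 3 (move(3)): at (1,6), heading west
no rival 3-sequence matches.

strafe(right, 2), strafe(right, 2), move(3)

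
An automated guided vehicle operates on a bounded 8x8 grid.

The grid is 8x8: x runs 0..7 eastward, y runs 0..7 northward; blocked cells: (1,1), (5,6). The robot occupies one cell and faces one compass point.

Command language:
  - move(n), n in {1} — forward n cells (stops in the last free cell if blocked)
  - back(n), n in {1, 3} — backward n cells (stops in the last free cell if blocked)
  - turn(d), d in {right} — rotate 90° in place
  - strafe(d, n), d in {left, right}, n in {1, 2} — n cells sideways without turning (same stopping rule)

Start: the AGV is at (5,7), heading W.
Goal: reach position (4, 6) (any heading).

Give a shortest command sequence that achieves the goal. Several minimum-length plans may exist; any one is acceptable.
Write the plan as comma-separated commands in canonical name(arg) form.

start: at (5,7), heading W
t=1 move(1) ⇒ at (4,7), heading W
t=2 strafe(left, 1) ⇒ at (4,6), heading W
shorter routes all fall short; 2 is best.

move(1), strafe(left, 1)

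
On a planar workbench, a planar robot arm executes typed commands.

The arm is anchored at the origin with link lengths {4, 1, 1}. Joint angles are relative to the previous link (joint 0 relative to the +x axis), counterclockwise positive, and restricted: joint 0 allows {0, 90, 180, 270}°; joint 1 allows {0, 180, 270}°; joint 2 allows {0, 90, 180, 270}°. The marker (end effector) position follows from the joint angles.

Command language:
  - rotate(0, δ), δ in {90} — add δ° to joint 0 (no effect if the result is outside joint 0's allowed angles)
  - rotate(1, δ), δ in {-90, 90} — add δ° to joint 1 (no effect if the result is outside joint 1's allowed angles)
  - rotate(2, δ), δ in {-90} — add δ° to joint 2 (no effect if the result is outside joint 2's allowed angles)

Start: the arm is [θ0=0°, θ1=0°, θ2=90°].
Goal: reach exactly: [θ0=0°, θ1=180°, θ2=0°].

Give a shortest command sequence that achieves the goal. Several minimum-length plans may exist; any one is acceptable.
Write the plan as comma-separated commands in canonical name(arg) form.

rotate(1, -90), rotate(1, -90), rotate(2, -90)

initial: [θ0=0°, θ1=0°, θ2=90°]
1. rotate(1, -90) → [θ0=0°, θ1=270°, θ2=90°]
2. rotate(1, -90) → [θ0=0°, θ1=180°, θ2=90°]
3. rotate(2, -90) → [θ0=0°, θ1=180°, θ2=0°]
shorter routes all fall short; 3 is best.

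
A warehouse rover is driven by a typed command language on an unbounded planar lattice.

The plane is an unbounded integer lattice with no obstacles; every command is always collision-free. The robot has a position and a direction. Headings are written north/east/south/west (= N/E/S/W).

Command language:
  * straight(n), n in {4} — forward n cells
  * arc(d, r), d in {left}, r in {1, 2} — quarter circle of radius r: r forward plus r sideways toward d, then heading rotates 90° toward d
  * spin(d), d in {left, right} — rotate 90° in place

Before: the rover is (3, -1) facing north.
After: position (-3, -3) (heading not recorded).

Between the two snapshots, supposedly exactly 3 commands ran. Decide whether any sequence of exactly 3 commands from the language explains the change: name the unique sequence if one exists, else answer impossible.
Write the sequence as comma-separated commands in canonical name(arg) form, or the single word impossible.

spin(left), straight(4), arc(left, 2)

key: order matters: swapping spin(left) and arc(left, 2) lands elsewhere
begin: (3, -1) facing north
[1] after spin(left): (3, -1) facing west
[2] after straight(4): (-1, -1) facing west
[3] after arc(left, 2): (-3, -3) facing south
all 125 alternatives checked — unique.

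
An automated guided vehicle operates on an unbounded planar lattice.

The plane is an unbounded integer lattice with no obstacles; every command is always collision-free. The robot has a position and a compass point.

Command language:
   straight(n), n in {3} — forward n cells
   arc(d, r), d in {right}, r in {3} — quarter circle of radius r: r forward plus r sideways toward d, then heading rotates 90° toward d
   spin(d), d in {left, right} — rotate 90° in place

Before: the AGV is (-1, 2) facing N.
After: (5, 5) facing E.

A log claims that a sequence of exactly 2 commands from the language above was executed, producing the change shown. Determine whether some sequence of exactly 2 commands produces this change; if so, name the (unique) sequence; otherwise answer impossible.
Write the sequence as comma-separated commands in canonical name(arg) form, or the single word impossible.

arc(right, 3), straight(3)

key: order matters: swapping arc(right, 3) and straight(3) lands elsewhere
t0: (-1, 2) facing N
[1] after arc(right, 3): (2, 5) facing E
[2] after straight(3): (5, 5) facing E
no rival 2-sequence matches.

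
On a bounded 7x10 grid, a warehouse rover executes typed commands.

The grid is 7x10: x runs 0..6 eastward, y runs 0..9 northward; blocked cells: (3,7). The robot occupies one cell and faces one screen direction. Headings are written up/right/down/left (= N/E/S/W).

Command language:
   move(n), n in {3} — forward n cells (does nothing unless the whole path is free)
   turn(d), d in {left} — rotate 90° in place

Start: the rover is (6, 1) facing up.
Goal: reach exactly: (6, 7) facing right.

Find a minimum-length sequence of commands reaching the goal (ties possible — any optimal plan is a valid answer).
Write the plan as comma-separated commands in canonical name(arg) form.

from: (6, 1) facing up
1. move(3) → (6, 4) facing up
2. move(3) → (6, 7) facing up
3. turn(left) → (6, 7) facing left
4. turn(left) → (6, 7) facing down
5. turn(left) → (6, 7) facing right
no 4-step plan works, so 5 is optimal.

move(3), move(3), turn(left), turn(left), turn(left)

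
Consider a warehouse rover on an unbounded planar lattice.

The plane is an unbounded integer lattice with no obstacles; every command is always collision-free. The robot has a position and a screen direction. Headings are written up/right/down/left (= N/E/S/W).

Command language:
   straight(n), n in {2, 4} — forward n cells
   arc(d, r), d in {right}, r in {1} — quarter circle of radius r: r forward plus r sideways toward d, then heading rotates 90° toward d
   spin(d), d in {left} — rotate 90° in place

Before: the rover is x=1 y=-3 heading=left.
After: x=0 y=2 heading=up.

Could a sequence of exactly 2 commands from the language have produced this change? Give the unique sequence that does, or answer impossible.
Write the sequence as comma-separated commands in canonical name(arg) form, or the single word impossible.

key: running straight(4) before arc(right, 1) would end elsewhere — order is forced
begin: x=1 y=-3 heading=left
1. arc(right, 1) → x=0 y=-2 heading=up
2. straight(4) → x=0 y=2 heading=up
all 16 alternatives checked — unique.

arc(right, 1), straight(4)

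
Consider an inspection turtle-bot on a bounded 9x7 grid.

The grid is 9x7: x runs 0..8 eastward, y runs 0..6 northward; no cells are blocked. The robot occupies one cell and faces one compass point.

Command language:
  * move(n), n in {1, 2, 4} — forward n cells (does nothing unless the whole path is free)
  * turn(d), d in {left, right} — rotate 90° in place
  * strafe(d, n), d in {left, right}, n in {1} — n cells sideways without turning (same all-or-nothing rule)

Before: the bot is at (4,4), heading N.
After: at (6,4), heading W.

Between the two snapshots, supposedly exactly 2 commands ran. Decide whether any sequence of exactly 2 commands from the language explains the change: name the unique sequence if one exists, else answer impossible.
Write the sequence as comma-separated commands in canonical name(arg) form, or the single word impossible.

impossible

every 2-command combo misses the target.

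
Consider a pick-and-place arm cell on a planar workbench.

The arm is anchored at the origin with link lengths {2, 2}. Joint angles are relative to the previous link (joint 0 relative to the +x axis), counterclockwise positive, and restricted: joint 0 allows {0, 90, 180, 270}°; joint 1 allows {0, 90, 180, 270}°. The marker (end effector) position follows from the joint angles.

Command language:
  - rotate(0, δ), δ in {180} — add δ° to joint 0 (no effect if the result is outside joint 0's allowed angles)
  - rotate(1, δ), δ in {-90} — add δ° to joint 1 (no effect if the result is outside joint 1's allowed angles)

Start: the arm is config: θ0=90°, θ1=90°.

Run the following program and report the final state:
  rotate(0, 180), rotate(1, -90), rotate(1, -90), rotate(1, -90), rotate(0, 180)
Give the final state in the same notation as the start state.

config: θ0=90°, θ1=180°

t0: config: θ0=90°, θ1=90°
1. rotate(0, 180) → config: θ0=270°, θ1=90°
2. rotate(1, -90) → config: θ0=270°, θ1=0°
3. rotate(1, -90) → config: θ0=270°, θ1=270°
4. rotate(1, -90) → config: θ0=270°, θ1=180°
5. rotate(0, 180) → config: θ0=90°, θ1=180°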